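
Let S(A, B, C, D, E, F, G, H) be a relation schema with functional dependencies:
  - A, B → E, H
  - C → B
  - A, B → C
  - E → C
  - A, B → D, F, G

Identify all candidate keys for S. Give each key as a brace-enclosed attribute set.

{A} never appears on the right of any FD, so every key must include it.
Closure of {A, B} is {A, B, C, D, E, F, G, H}, the whole schema; {A, B} is a candidate key.
Closure of {A, C} is {A, B, C, D, E, F, G, H}, the whole schema; {A, C} is a candidate key.
Closure of {A, E} is {A, B, C, D, E, F, G, H}, the whole schema; {A, E} is a candidate key.
Any other superkey properly contains one of these, so there are no further candidate keys.

{A, B}, {A, C}, {A, E}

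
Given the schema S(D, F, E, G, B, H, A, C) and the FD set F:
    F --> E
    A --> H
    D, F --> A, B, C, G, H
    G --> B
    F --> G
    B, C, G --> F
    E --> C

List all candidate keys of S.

{C, D, G}, {D, E, G}, {D, F}

No FD produces {D}, so it must be in every candidate key.
{D, F} is a candidate key since {D, F}⁺ = {A, B, C, D, E, F, G, H} covers every attribute.
{C, D, G} is a candidate key since {C, D, G}⁺ = {A, B, C, D, E, F, G, H} covers every attribute.
{D, E, G} is a candidate key since {D, E, G}⁺ = {A, B, C, D, E, F, G, H} covers every attribute.
No proper subset of any of these is a key, and no other minimal superkey exists.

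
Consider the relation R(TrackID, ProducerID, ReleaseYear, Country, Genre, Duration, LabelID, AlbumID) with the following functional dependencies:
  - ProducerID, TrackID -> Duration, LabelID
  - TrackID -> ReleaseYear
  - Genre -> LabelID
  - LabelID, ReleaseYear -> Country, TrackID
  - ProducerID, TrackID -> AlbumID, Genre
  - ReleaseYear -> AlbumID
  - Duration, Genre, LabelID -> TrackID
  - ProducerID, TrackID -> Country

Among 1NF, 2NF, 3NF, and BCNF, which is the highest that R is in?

1NF

Candidate keys: {Duration, Genre, ProducerID}, {Genre, ProducerID, ReleaseYear}, {LabelID, ProducerID, ReleaseYear}, {ProducerID, TrackID}. Prime attributes: {Duration, Genre, LabelID, ProducerID, ReleaseYear, TrackID}.
TrackID -> ReleaseYear: {TrackID}⁺ = {AlbumID, ReleaseYear, TrackID}, which is not all of the attributes, so the left side is not a superkey — BCNF is violated.
LabelID, ReleaseYear -> Country, TrackID has non-prime {Country} on the right and a non-superkey on the left, so 3NF fails.
The proper key subset {TrackID} of {ProducerID, TrackID} determines non-prime {AlbumID}, so the relation is not even in 2NF.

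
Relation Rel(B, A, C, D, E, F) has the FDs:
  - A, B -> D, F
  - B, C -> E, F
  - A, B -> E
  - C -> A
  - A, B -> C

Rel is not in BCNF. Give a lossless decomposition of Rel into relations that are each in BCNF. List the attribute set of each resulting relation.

Candidate keys of the original relation: {A, B}, {B, C}.
{A, B, C, D, E, F}: {C} determines {A, C} here but is not a superkey — split on C -> A, giving {A, C} and {B, C, D, E, F}.
{A, C} has no BCNF violation.
{B, C, D, E, F} has no BCNF violation.

{A, C}; {B, C, D, E, F}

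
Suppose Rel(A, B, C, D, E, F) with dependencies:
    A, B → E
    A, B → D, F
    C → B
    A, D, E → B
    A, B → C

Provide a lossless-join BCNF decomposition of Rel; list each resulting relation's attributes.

Candidate keys of the original relation: {A, B}, {A, C}, {A, D, E}.
Within {A, B, C, D, E, F}: {C}⁺ ∩ {A, B, C, D, E, F} = {B, C}, not the whole set, so C → B violates BCNF; decompose into {B, C} and {A, C, D, E, F}.
{B, C}: every determinant is a superkey — BCNF.
{A, C, D, E, F}: every determinant is a superkey — BCNF.

{A, C, D, E, F}; {B, C}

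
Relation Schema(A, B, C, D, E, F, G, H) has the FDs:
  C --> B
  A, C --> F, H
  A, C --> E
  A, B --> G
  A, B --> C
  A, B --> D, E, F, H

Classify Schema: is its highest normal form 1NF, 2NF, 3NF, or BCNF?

Candidate keys: {A, B}, {A, C}. Prime attributes: {A, B, C}.
C --> B: {C}⁺ = {B, C}, which is not all of the attributes, so the left side is not a superkey — BCNF is violated.
Its right-hand attributes {B} are all prime, as are those of every other non-superkey FD — the relation is in 3NF.

3NF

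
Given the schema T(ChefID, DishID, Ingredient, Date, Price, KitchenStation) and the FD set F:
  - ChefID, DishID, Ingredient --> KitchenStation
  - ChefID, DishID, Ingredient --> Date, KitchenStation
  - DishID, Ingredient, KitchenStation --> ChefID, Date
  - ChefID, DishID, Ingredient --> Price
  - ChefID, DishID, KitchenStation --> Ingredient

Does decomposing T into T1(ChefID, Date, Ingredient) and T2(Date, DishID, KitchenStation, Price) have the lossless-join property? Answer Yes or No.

Common attributes: {Date}; their closure is {Date}.
The closure covers neither T1 nor T2 entirely; the join is not lossless.

No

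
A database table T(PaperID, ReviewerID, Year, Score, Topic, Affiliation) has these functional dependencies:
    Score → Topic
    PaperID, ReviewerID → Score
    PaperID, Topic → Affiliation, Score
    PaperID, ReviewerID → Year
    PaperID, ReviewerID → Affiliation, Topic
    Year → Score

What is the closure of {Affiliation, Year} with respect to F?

Start with {Affiliation, Year}.
Year → Score applies; add {Score} → now {Affiliation, Score, Year}.
Score → Topic applies; add {Topic} → now {Affiliation, Score, Topic, Year}.
No further FD applies.

{Affiliation, Score, Topic, Year}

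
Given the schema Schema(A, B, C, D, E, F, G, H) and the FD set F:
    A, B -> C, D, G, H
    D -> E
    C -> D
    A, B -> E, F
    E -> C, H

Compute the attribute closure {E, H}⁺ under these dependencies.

{C, D, E, H}

Start with {E, H}.
E -> C, H applies; add {C} → now {C, E, H}.
C -> D applies; add {D} → now {C, D, E, H}.
No further FD applies.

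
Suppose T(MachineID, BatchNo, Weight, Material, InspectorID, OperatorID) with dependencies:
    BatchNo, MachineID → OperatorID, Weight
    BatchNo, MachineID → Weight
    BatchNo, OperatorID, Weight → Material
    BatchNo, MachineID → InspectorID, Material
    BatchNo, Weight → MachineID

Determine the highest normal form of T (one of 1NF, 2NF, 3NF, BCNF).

Candidate keys: {BatchNo, MachineID}, {BatchNo, Weight}. Prime attributes: {BatchNo, MachineID, Weight}.
Every FD has a superkey on the left, so the relation is in BCNF.

BCNF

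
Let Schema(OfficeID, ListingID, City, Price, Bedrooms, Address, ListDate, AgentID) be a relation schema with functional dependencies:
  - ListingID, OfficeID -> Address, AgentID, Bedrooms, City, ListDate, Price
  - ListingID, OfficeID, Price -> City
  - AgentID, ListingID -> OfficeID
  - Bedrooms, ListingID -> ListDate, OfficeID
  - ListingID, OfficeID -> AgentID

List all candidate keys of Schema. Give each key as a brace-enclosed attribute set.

{AgentID, ListingID}, {Bedrooms, ListingID}, {ListingID, OfficeID}

{ListingID} never appears on the right of any FD, so every key must include it.
{AgentID, ListingID}⁺ = {Address, AgentID, Bedrooms, City, ListDate, ListingID, OfficeID, Price} — all of the relation — so {AgentID, ListingID} is a candidate key.
{Bedrooms, ListingID}⁺ = {Address, AgentID, Bedrooms, City, ListDate, ListingID, OfficeID, Price} — all of the relation — so {Bedrooms, ListingID} is a candidate key.
{ListingID, OfficeID}⁺ = {Address, AgentID, Bedrooms, City, ListDate, ListingID, OfficeID, Price} — all of the relation — so {ListingID, OfficeID} is a candidate key.
Any other superkey properly contains one of these, so there are no further candidate keys.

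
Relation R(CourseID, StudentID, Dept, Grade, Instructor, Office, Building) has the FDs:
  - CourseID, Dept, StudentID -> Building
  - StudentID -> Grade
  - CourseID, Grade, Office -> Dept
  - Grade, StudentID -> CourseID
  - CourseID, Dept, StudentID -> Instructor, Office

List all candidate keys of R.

No FD produces {StudentID}, so it must be in every candidate key.
{Dept, StudentID}⁺ = {Building, CourseID, Dept, Grade, Instructor, Office, StudentID}, which is every attribute, so {Dept, StudentID} is a candidate key.
{Office, StudentID}⁺ = {Building, CourseID, Dept, Grade, Instructor, Office, StudentID}, which is every attribute, so {Office, StudentID} is a candidate key.
These are minimal and exhaustive — every other superkey contains one of them.

{Dept, StudentID}, {Office, StudentID}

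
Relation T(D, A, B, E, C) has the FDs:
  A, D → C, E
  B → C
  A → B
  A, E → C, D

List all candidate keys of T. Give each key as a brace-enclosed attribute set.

Attributes never on any right-hand side: {A} — every candidate key must contain it.
{A, D}⁺ = {A, B, C, D, E} — all of the relation — so {A, D} is a candidate key.
{A, E}⁺ = {A, B, C, D, E} — all of the relation — so {A, E} is a candidate key.
Any other superkey properly contains one of these, so there are no further candidate keys.

{A, D}, {A, E}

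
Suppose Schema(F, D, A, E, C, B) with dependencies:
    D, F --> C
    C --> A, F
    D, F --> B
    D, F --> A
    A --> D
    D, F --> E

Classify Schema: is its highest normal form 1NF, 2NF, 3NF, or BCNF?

3NF

Candidate keys: {A, F}, {C}, {D, F}. Prime attributes: {A, C, D, F}.
For A --> D we have {A}⁺ = {A, D}; {A} is not a superkey, so BCNF fails.
Since {D} ⊆ prime attributes and every other non-superkey FD also has a prime right side, the schema is in 3NF.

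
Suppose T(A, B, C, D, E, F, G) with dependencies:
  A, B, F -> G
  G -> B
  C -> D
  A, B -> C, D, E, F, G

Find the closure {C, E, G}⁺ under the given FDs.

{B, C, D, E, G}

Start with {C, E, G}.
G -> B applies; add {B} → now {B, C, E, G}.
C -> D applies; add {D} → now {B, C, D, E, G}.
No further FD applies.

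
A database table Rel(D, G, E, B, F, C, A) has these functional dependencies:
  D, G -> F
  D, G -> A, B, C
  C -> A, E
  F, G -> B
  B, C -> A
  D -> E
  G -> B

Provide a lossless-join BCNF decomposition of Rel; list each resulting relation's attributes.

Candidate key of the original relation: {D, G}.
Within {A, B, C, D, E, F, G}: {C}⁺ ∩ {A, B, C, D, E, F, G} = {A, C, E}, not the whole set, so C -> A, E violates BCNF; decompose into {A, C, E} and {B, C, D, F, G}.
{A, C, E}: every determinant is a superkey — BCNF.
Within {B, C, D, F, G}: {F, G}⁺ ∩ {B, C, D, F, G} = {B, F, G}, not the whole set, so F, G -> B violates BCNF; decompose into {B, F, G} and {C, D, F, G}.
Within {B, F, G}: {G}⁺ ∩ {B, F, G} = {B, G}, not the whole set, so G -> B violates BCNF; decompose into {B, G} and {F, G}.
{B, G}: every determinant is a superkey — BCNF.
{F, G}: every determinant is a superkey — BCNF.
{C, D, F, G}: every determinant is a superkey — BCNF.

{A, C, E}; {B, G}; {C, D, F, G}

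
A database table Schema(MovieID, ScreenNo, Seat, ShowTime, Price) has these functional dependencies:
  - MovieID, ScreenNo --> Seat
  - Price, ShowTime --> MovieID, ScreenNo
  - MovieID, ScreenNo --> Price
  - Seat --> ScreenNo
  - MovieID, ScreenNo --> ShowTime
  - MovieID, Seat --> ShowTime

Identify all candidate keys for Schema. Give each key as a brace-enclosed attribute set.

{MovieID, ScreenNo} is a candidate key since {MovieID, ScreenNo}⁺ = {MovieID, Price, ScreenNo, Seat, ShowTime} covers every attribute.
{MovieID, Seat} is a candidate key since {MovieID, Seat}⁺ = {MovieID, Price, ScreenNo, Seat, ShowTime} covers every attribute.
{Price, ShowTime} is a candidate key since {Price, ShowTime}⁺ = {MovieID, Price, ScreenNo, Seat, ShowTime} covers every attribute.
No proper subset of any of these is a key, and no other minimal superkey exists.

{MovieID, ScreenNo}, {MovieID, Seat}, {Price, ShowTime}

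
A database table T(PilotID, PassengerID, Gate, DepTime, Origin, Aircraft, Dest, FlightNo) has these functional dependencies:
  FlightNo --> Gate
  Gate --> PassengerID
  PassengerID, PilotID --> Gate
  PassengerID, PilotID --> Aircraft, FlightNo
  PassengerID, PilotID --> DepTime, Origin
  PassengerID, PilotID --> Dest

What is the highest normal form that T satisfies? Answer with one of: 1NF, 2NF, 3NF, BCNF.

Candidate keys: {FlightNo, PilotID}, {Gate, PilotID}, {PassengerID, PilotID}. Prime attributes: {FlightNo, Gate, PassengerID, PilotID}.
For FlightNo --> Gate we have {FlightNo}⁺ = {FlightNo, Gate, PassengerID}; {FlightNo} is not a superkey, so BCNF fails.
But every attribute on its right side ({Gate}) is prime, and the same holds for every other non-superkey FD, so 3NF still holds.

3NF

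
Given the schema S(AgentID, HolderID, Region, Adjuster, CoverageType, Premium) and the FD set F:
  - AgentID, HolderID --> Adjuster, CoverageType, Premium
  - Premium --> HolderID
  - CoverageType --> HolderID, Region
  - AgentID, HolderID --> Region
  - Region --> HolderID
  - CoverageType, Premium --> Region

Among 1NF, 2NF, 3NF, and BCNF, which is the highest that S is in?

Candidate keys: {AgentID, CoverageType}, {AgentID, HolderID}, {AgentID, Premium}, {AgentID, Region}. Prime attributes: {AgentID, CoverageType, HolderID, Premium, Region}.
Premium --> HolderID breaks BCNF: {Premium}⁺ = {HolderID, Premium}, so {Premium} is not a superkey.
But every attribute on its right side ({HolderID}) is prime, and the same holds for every other non-superkey FD, so 3NF still holds.

3NF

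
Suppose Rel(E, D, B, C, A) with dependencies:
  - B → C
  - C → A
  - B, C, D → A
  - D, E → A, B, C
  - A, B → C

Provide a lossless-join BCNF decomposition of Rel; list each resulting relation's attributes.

Candidate key of the original relation: {D, E}.
In {A, B, C, D, E}, {B} is not a superkey ({B}⁺ restricted to this set is {A, B, C}), so split on B → A, C into {A, B, C} and {B, D, E}.
In {A, B, C}, {C} is not a superkey ({C}⁺ restricted to this set is {A, C}), so split on C → A into {A, C} and {B, C}.
{A, C} is in BCNF.
{B, C} is in BCNF.
{B, D, E} is in BCNF.

{A, C}; {B, C}; {B, D, E}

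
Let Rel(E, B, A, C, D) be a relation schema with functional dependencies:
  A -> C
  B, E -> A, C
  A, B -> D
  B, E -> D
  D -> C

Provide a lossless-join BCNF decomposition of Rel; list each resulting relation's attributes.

Candidate key of the original relation: {B, E}.
{A, B, C, D, E}: {A} determines {A, C} here but is not a superkey — split on A -> C, giving {A, C} and {A, B, D, E}.
{A, C} has no BCNF violation.
{A, B, D, E}: {A, B} determines {A, B, D} here but is not a superkey — split on A, B -> D, giving {A, B, D} and {A, B, E}.
{A, B, D} has no BCNF violation.
{A, B, E} has no BCNF violation.

{A, B, D}; {A, B, E}; {A, C}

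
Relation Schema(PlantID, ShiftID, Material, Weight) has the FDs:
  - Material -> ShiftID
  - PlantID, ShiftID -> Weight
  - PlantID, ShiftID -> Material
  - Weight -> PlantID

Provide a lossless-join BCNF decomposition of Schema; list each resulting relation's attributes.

{Material, ShiftID}; {Material, Weight}; {PlantID, Weight}

Candidate keys of the original relation: {Material, PlantID}, {Material, Weight}, {PlantID, ShiftID}, {ShiftID, Weight}.
{Material, PlantID, ShiftID, Weight}: {Material} determines {Material, ShiftID} here but is not a superkey — split on Material -> ShiftID, giving {Material, ShiftID} and {Material, PlantID, Weight}.
{Material, ShiftID} has no BCNF violation.
{Material, PlantID, Weight}: {Weight} determines {PlantID, Weight} here but is not a superkey — split on Weight -> PlantID, giving {PlantID, Weight} and {Material, Weight}.
{PlantID, Weight} has no BCNF violation.
{Material, Weight} has no BCNF violation.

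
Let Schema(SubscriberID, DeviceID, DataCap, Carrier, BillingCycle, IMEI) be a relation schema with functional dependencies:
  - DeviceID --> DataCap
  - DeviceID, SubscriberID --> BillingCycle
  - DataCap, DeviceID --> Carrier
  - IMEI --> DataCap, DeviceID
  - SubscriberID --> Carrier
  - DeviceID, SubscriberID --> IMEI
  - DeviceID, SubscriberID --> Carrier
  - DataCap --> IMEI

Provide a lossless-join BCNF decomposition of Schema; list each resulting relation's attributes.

Candidate keys of the original relation: {DataCap, SubscriberID}, {DeviceID, SubscriberID}, {IMEI, SubscriberID}.
In {BillingCycle, Carrier, DataCap, DeviceID, IMEI, SubscriberID}, {DeviceID} is not a superkey ({DeviceID}⁺ restricted to this set is {Carrier, DataCap, DeviceID, IMEI}), so split on DeviceID --> Carrier, DataCap, IMEI into {Carrier, DataCap, DeviceID, IMEI} and {BillingCycle, DeviceID, SubscriberID}.
{Carrier, DataCap, DeviceID, IMEI}: every determinant is a superkey — BCNF.
{BillingCycle, DeviceID, SubscriberID}: every determinant is a superkey — BCNF.

{BillingCycle, DeviceID, SubscriberID}; {Carrier, DataCap, DeviceID, IMEI}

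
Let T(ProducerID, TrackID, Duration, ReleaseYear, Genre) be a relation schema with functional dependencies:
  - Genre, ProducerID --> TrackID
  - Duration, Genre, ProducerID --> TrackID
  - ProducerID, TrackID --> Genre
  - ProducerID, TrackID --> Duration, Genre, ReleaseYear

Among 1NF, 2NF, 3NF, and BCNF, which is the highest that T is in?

Candidate keys: {Genre, ProducerID}, {ProducerID, TrackID}. Prime attributes: {Genre, ProducerID, TrackID}.
The left-hand side of every FD is a superkey, so BCNF is satisfied.

BCNF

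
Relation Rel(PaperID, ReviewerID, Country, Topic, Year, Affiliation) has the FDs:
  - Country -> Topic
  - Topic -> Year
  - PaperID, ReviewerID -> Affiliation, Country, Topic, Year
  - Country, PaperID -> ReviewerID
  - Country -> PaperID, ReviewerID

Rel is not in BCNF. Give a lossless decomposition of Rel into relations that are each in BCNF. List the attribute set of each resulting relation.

{Affiliation, Country, PaperID, ReviewerID, Topic}; {Topic, Year}

Candidate keys of the original relation: {Country}, {PaperID, ReviewerID}.
In {Affiliation, Country, PaperID, ReviewerID, Topic, Year}, {Topic} is not a superkey ({Topic}⁺ restricted to this set is {Topic, Year}), so split on Topic -> Year into {Topic, Year} and {Affiliation, Country, PaperID, ReviewerID, Topic}.
{Topic, Year} is in BCNF.
{Affiliation, Country, PaperID, ReviewerID, Topic} is in BCNF.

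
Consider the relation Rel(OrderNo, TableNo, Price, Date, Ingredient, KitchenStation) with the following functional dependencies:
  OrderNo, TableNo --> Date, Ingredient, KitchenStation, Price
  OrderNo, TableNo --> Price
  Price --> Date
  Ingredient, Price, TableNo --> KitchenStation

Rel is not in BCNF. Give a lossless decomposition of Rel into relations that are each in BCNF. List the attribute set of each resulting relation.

{Date, Price}; {Ingredient, KitchenStation, Price, TableNo}; {Ingredient, OrderNo, Price, TableNo}

Candidate key of the original relation: {OrderNo, TableNo}.
Within {Date, Ingredient, KitchenStation, OrderNo, Price, TableNo}: {Price}⁺ ∩ {Date, Ingredient, KitchenStation, OrderNo, Price, TableNo} = {Date, Price}, not the whole set, so Price --> Date violates BCNF; decompose into {Date, Price} and {Ingredient, KitchenStation, OrderNo, Price, TableNo}.
{Date, Price} is in BCNF.
Within {Ingredient, KitchenStation, OrderNo, Price, TableNo}: {Ingredient, Price, TableNo}⁺ ∩ {Ingredient, KitchenStation, OrderNo, Price, TableNo} = {Ingredient, KitchenStation, Price, TableNo}, not the whole set, so Ingredient, Price, TableNo --> KitchenStation violates BCNF; decompose into {Ingredient, KitchenStation, Price, TableNo} and {Ingredient, OrderNo, Price, TableNo}.
{Ingredient, KitchenStation, Price, TableNo} is in BCNF.
{Ingredient, OrderNo, Price, TableNo} is in BCNF.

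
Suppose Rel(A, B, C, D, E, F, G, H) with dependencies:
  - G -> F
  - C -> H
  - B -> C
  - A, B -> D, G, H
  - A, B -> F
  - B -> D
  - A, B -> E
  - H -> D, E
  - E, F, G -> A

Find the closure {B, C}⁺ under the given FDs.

{B, C, D, E, H}

Start with {B, C}.
C -> H applies; add {H} → now {B, C, H}.
B -> D applies; add {D} → now {B, C, D, H}.
H -> D, E applies; add {E} → now {B, C, D, E, H}.
No further FD applies.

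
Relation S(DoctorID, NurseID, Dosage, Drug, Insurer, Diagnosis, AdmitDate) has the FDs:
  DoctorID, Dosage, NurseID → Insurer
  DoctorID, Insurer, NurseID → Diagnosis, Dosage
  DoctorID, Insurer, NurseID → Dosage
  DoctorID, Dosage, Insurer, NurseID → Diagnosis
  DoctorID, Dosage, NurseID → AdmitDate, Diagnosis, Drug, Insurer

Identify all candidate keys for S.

No FD produces {DoctorID, NurseID}, so they must be in every candidate key.
Closure of {DoctorID, Dosage, NurseID} is {AdmitDate, Diagnosis, DoctorID, Dosage, Drug, Insurer, NurseID}, the whole schema; {DoctorID, Dosage, NurseID} is a candidate key.
Closure of {DoctorID, Insurer, NurseID} is {AdmitDate, Diagnosis, DoctorID, Dosage, Drug, Insurer, NurseID}, the whole schema; {DoctorID, Insurer, NurseID} is a candidate key.
Any other superkey properly contains one of these, so there are no further candidate keys.

{DoctorID, Dosage, NurseID}, {DoctorID, Insurer, NurseID}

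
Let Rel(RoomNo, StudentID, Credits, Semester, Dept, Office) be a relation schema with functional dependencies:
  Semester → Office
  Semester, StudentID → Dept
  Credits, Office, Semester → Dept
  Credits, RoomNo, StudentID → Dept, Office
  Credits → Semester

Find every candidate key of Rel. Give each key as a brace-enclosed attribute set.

No FD produces {Credits, RoomNo, StudentID}, so they must be in every candidate key.
{Credits, RoomNo, StudentID}⁺ = {Credits, Dept, Office, RoomNo, Semester, StudentID} — all of the relation — so {Credits, RoomNo, StudentID} is a candidate key.
Every other attribute set either contains this one or has a smaller closure.

{Credits, RoomNo, StudentID}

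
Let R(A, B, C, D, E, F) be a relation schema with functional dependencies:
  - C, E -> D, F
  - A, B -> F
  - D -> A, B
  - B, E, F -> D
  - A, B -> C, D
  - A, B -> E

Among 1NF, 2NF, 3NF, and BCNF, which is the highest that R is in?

BCNF

Candidate keys: {A, B}, {B, E, F}, {C, E}, {D}. Prime attributes: {A, B, C, D, E, F}.
Each dependency's left side is a superkey — BCNF holds.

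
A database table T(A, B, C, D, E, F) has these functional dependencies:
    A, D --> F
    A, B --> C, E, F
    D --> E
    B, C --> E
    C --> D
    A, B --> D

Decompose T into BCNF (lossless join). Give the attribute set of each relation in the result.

Candidate key of the original relation: {A, B}.
Within {A, B, C, D, E, F}: {A, D}⁺ ∩ {A, B, C, D, E, F} = {A, D, E, F}, not the whole set, so A, D --> E, F violates BCNF; decompose into {A, D, E, F} and {A, B, C, D}.
Within {A, D, E, F}: {D}⁺ ∩ {A, D, E, F} = {D, E}, not the whole set, so D --> E violates BCNF; decompose into {D, E} and {A, D, F}.
{D, E}: every determinant is a superkey — BCNF.
{A, D, F}: every determinant is a superkey — BCNF.
Within {A, B, C, D}: {B, C}⁺ ∩ {A, B, C, D} = {B, C, D}, not the whole set, so B, C --> D violates BCNF; decompose into {B, C, D} and {A, B, C}.
Within {B, C, D}: {C}⁺ ∩ {B, C, D} = {C, D}, not the whole set, so C --> D violates BCNF; decompose into {C, D} and {B, C}.
{C, D}: every determinant is a superkey — BCNF.
{B, C}: every determinant is a superkey — BCNF.
{A, B, C}: every determinant is a superkey — BCNF.

{A, B, C}; {A, D, F}; {C, D}; {D, E}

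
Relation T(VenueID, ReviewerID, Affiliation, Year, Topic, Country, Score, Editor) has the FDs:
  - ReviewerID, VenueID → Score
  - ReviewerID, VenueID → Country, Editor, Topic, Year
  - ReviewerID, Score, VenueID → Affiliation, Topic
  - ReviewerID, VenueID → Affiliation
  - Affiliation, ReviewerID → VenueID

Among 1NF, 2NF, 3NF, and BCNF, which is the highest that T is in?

BCNF

Candidate keys: {Affiliation, ReviewerID}, {ReviewerID, VenueID}. Prime attributes: {Affiliation, ReviewerID, VenueID}.
The left-hand side of every FD is a superkey, so BCNF is satisfied.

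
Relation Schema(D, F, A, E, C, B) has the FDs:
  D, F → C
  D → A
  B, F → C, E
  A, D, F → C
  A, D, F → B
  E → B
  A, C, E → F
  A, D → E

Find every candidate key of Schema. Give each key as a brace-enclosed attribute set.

{D} never appears on the right of any FD, so every key must include it.
{C, D}⁺ = {A, B, C, D, E, F} — all of the relation — so {C, D} is a candidate key.
{D, F}⁺ = {A, B, C, D, E, F} — all of the relation — so {D, F} is a candidate key.
No proper subset of any of these is a key, and no other minimal superkey exists.

{C, D}, {D, F}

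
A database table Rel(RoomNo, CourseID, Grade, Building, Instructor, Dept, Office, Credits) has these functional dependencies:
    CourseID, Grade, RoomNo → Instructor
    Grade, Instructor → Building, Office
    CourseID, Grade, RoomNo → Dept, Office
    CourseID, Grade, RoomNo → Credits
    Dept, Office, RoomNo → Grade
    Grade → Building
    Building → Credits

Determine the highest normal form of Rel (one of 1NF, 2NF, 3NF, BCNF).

1NF

Candidate keys: {CourseID, Dept, Office, RoomNo}, {CourseID, Grade, RoomNo}. Prime attributes: {CourseID, Dept, Grade, Office, RoomNo}.
For Grade, Instructor → Building, Office we have {Grade, Instructor}⁺ = {Building, Credits, Grade, Instructor, Office}; {Grade, Instructor} is not a superkey, so BCNF fails.
Grade, Instructor → Building, Office determines the non-prime attribute {Building} from a non-superkey — 3NF is violated.
{Grade} is a proper subset of the key {CourseID, Grade, RoomNo}, and {Grade}⁺ contains the non-prime attributes {Building, Credits} — a partial dependency, so 2NF is violated.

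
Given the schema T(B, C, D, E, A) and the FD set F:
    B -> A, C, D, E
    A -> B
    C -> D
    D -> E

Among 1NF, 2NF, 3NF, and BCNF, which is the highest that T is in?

2NF

Candidate keys: {A}, {B}. Prime attributes: {A, B}.
For C -> D we have {C}⁺ = {C, D, E}; {C} is not a superkey, so BCNF fails.
C -> D determines the non-prime attribute {D} from a non-superkey — 3NF is violated.
All keys have size 1, which rules out partial dependencies — 2NF is satisfied.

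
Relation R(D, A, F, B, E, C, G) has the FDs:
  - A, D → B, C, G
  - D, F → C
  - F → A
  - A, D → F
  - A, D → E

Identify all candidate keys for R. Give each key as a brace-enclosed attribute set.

{A, D}, {D, F}

No FD produces {D}, so it must be in every candidate key.
{A, D}⁺ = {A, B, C, D, E, F, G}, which is every attribute, so {A, D} is a candidate key.
{D, F}⁺ = {A, B, C, D, E, F, G}, which is every attribute, so {D, F} is a candidate key.
These are minimal and exhaustive — every other superkey contains one of them.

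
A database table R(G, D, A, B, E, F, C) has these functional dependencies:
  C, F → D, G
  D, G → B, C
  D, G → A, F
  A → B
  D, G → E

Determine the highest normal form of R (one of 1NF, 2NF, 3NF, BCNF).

2NF

Candidate keys: {C, F}, {D, G}. Prime attributes: {C, D, F, G}.
A → B breaks BCNF: {A}⁺ = {A, B}, so {A} is not a superkey.
Because {B} is non-prime and the left side of A → B is not a superkey, the relation is not in 3NF.
No proper subset of a key has a non-prime attribute in its closure, so there is no partial dependency; 2NF holds.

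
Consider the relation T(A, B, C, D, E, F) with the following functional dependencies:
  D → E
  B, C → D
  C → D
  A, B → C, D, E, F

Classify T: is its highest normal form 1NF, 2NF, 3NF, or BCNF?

Candidate key: {A, B}. Prime attributes: {A, B}.
D → E breaks BCNF: {D}⁺ = {D, E}, so {D} is not a superkey.
D → E determines the non-prime attribute {E} from a non-superkey — 3NF is violated.
No non-prime attribute depends on a proper subset of any candidate key, so 2NF holds.

2NF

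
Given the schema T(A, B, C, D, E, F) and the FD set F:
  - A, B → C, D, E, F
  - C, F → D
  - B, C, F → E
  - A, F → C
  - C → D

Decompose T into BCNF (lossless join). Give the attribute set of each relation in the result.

{A, B, F}; {A, C, F}; {B, C, E, F}; {C, D}

Candidate key of the original relation: {A, B}.
{A, B, C, D, E, F}: {C, F} determines {C, D, F} here but is not a superkey — split on C, F → D, giving {C, D, F} and {A, B, C, E, F}.
{C, D, F}: {C} determines {C, D} here but is not a superkey — split on C → D, giving {C, D} and {C, F}.
{C, D}: every determinant is a superkey — BCNF.
{C, F}: every determinant is a superkey — BCNF.
{A, B, C, E, F}: {B, C, F} determines {B, C, E, F} here but is not a superkey — split on B, C, F → E, giving {B, C, E, F} and {A, B, C, F}.
{B, C, E, F}: every determinant is a superkey — BCNF.
{A, B, C, F}: {A, F} determines {A, C, F} here but is not a superkey — split on A, F → C, giving {A, C, F} and {A, B, F}.
{A, C, F}: every determinant is a superkey — BCNF.
{A, B, F}: every determinant is a superkey — BCNF.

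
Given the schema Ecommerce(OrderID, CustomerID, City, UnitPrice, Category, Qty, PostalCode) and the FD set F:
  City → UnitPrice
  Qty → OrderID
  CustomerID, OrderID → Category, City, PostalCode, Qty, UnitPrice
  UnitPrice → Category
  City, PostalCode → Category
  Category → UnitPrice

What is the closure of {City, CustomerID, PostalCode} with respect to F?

{Category, City, CustomerID, PostalCode, UnitPrice}

Start with {City, CustomerID, PostalCode}.
City → UnitPrice applies; add {UnitPrice} → now {City, CustomerID, PostalCode, UnitPrice}.
UnitPrice → Category applies; add {Category} → now {Category, City, CustomerID, PostalCode, UnitPrice}.
No further FD applies.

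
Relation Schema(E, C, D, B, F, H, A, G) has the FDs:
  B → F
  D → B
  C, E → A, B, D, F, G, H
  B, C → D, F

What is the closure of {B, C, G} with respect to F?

Start with {B, C, G}.
B → F applies; add {F} → now {B, C, F, G}.
B, C → D, F applies; add {D} → now {B, C, D, F, G}.
No further FD applies.

{B, C, D, F, G}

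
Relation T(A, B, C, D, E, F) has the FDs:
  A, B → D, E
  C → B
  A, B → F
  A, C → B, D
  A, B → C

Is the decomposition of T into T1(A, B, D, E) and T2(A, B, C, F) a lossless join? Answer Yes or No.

Common attributes: {A, B}; their closure is {A, B, C, D, E, F}.
T1 is contained in that closure, so T1 ∩ T2 → T1 holds and the join is lossless.

Yes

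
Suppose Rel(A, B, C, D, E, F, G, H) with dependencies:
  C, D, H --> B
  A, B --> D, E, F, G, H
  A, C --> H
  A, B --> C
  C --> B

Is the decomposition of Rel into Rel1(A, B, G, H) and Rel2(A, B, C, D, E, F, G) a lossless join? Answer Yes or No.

Yes

The shared attributes are {A, B, G} and {A, B, G}⁺ = {A, B, C, D, E, F, G, H}.
Since Rel1 ⊆ {A, B, C, D, E, F, G, H}, the intersection is a superkey of Rel1; the decomposition is lossless.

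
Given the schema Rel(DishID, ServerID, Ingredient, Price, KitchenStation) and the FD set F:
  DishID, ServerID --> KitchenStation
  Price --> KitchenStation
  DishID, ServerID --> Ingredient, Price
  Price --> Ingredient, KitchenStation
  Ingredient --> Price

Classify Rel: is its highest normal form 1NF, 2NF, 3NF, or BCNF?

Candidate key: {DishID, ServerID}. Prime attributes: {DishID, ServerID}.
For Price --> KitchenStation we have {Price}⁺ = {Ingredient, KitchenStation, Price}; {Price} is not a superkey, so BCNF fails.
Because {KitchenStation} is non-prime and the left side of Price --> KitchenStation is not a superkey, the relation is not in 3NF.
Checking every proper subset of each key, none determines a non-prime attribute — 2NF is satisfied.

2NF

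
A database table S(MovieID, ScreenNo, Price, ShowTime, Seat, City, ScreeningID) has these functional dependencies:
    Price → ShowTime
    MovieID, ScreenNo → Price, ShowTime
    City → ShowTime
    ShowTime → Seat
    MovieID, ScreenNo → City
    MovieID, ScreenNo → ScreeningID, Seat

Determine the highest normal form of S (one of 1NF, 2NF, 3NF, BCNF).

Candidate key: {MovieID, ScreenNo}. Prime attributes: {MovieID, ScreenNo}.
Price → ShowTime: {Price}⁺ = {Price, Seat, ShowTime}, which is not all of the attributes, so the left side is not a superkey — BCNF is violated.
Because {ShowTime} is non-prime and the left side of Price → ShowTime is not a superkey, the relation is not in 3NF.
No non-prime attribute depends on a proper subset of any candidate key, so 2NF holds.

2NF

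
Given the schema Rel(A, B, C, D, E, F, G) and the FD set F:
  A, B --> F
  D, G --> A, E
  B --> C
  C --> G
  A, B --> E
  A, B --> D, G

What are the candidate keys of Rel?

{A, B}, {B, D}

No FD produces {B}, so it must be in every candidate key.
{A, B} is a candidate key since {A, B}⁺ = {A, B, C, D, E, F, G} covers every attribute.
{B, D} is a candidate key since {B, D}⁺ = {A, B, C, D, E, F, G} covers every attribute.
Any other superkey properly contains one of these, so there are no further candidate keys.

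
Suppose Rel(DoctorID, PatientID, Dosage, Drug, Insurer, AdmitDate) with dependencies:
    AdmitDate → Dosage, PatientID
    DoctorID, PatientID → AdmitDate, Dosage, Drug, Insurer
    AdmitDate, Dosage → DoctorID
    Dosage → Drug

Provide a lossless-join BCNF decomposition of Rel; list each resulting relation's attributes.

{AdmitDate, DoctorID, Dosage, Insurer, PatientID}; {Dosage, Drug}

Candidate keys of the original relation: {AdmitDate}, {DoctorID, PatientID}.
{AdmitDate, DoctorID, Dosage, Drug, Insurer, PatientID}: {Dosage} determines {Dosage, Drug} here but is not a superkey — split on Dosage → Drug, giving {Dosage, Drug} and {AdmitDate, DoctorID, Dosage, Insurer, PatientID}.
{Dosage, Drug} is in BCNF.
{AdmitDate, DoctorID, Dosage, Insurer, PatientID} is in BCNF.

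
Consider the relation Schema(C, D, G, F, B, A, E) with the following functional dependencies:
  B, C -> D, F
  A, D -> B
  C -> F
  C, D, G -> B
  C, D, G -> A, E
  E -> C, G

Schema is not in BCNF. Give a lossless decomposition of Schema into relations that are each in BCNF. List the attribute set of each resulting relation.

Candidate keys of the original relation: {B, C, G}, {B, E}, {C, D, G}, {D, E}.
{A, B, C, D, E, F, G}: {B, C} determines {B, C, D, F} here but is not a superkey — split on B, C -> D, F, giving {B, C, D, F} and {A, B, C, E, G}.
{B, C, D, F}: {C} determines {C, F} here but is not a superkey — split on C -> F, giving {C, F} and {B, C, D}.
{C, F}: every determinant is a superkey — BCNF.
{B, C, D}: every determinant is a superkey — BCNF.
{A, B, C, E, G}: {E} determines {C, E, G} here but is not a superkey — split on E -> C, G, giving {C, E, G} and {A, B, E}.
{C, E, G}: every determinant is a superkey — BCNF.
{A, B, E}: every determinant is a superkey — BCNF.

{A, B, E}; {B, C, D}; {C, E, G}; {C, F}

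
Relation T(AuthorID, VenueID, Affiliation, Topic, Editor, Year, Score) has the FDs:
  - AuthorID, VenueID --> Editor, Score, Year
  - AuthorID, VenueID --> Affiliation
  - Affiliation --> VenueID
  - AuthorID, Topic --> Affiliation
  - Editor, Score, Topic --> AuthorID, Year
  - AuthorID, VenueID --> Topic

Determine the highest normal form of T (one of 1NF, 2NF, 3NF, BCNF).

Candidate keys: {Affiliation, AuthorID}, {AuthorID, Topic}, {AuthorID, VenueID}, {Editor, Score, Topic}. Prime attributes: {Affiliation, AuthorID, Editor, Score, Topic, VenueID}.
Affiliation --> VenueID: {Affiliation}⁺ = {Affiliation, VenueID}, which is not all of the attributes, so the left side is not a superkey — BCNF is violated.
But every attribute on its right side ({VenueID}) is prime, and the same holds for every other non-superkey FD, so 3NF still holds.

3NF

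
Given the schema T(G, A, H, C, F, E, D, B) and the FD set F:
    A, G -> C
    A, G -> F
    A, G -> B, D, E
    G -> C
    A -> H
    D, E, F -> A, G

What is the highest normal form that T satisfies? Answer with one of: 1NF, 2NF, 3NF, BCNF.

Candidate keys: {A, G}, {D, E, F}. Prime attributes: {A, D, E, F, G}.
G -> C: {G}⁺ = {C, G}, which is not all of the attributes, so the left side is not a superkey — BCNF is violated.
Because {C} is non-prime and the left side of G -> C is not a superkey, the relation is not in 3NF.
{A} is a proper subset of the key {A, G}, and {A}⁺ contains the non-prime attribute {H} — a partial dependency, so 2NF is violated.

1NF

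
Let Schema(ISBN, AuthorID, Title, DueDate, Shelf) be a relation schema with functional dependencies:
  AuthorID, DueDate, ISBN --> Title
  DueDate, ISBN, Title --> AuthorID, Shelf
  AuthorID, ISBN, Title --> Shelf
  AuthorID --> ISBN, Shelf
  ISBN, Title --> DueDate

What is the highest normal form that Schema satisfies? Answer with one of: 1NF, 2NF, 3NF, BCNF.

1NF

Candidate keys: {AuthorID, DueDate}, {AuthorID, Title}, {ISBN, Title}. Prime attributes: {AuthorID, DueDate, ISBN, Title}.
AuthorID --> ISBN, Shelf breaks BCNF: {AuthorID}⁺ = {AuthorID, ISBN, Shelf}, so {AuthorID} is not a superkey.
Because {Shelf} is non-prime and the left side of AuthorID --> ISBN, Shelf is not a superkey, the relation is not in 3NF.
{AuthorID} is a proper subset of the key {AuthorID, DueDate}, and {AuthorID}⁺ contains the non-prime attribute {Shelf} — a partial dependency, so 2NF is violated.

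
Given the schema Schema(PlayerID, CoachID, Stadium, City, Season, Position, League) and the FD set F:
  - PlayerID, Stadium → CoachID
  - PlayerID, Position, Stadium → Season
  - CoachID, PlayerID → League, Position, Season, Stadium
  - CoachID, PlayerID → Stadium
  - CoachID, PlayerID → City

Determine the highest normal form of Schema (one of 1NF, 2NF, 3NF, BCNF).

BCNF

Candidate keys: {CoachID, PlayerID}, {PlayerID, Stadium}. Prime attributes: {CoachID, PlayerID, Stadium}.
The left-hand side of every FD is a superkey, so BCNF is satisfied.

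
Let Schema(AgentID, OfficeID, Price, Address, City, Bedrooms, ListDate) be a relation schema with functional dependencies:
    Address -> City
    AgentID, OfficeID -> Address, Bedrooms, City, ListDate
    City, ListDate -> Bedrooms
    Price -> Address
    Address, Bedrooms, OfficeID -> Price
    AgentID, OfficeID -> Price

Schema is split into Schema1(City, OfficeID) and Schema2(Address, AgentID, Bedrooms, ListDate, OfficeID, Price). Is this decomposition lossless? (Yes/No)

No

The shared attributes are {OfficeID} and {OfficeID}⁺ = {OfficeID}.
The closure covers neither Schema1 nor Schema2 entirely; the join is not lossless.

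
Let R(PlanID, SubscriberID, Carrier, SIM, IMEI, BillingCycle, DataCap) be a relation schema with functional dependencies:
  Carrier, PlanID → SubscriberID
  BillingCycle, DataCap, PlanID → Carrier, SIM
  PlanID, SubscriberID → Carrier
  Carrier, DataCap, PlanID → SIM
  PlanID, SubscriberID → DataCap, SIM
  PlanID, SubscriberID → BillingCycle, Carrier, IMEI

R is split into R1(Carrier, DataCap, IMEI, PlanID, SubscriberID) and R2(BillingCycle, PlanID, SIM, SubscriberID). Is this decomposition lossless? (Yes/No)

Yes

Common attributes: {PlanID, SubscriberID}; their closure is {BillingCycle, Carrier, DataCap, IMEI, PlanID, SIM, SubscriberID}.
Since R1 ⊆ {BillingCycle, Carrier, DataCap, IMEI, PlanID, SIM, SubscriberID}, the intersection is a superkey of R1; the decomposition is lossless.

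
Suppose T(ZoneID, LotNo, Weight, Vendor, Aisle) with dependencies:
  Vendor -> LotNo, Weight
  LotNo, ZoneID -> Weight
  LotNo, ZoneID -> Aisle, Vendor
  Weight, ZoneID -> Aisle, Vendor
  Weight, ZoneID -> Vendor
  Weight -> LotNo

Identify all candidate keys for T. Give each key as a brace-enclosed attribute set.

{LotNo, ZoneID}, {Vendor, ZoneID}, {Weight, ZoneID}

Attributes never on any right-hand side: {ZoneID} — every candidate key must contain it.
{LotNo, ZoneID}⁺ = {Aisle, LotNo, Vendor, Weight, ZoneID}, which is every attribute, so {LotNo, ZoneID} is a candidate key.
{Vendor, ZoneID}⁺ = {Aisle, LotNo, Vendor, Weight, ZoneID}, which is every attribute, so {Vendor, ZoneID} is a candidate key.
{Weight, ZoneID}⁺ = {Aisle, LotNo, Vendor, Weight, ZoneID}, which is every attribute, so {Weight, ZoneID} is a candidate key.
Any other superkey properly contains one of these, so there are no further candidate keys.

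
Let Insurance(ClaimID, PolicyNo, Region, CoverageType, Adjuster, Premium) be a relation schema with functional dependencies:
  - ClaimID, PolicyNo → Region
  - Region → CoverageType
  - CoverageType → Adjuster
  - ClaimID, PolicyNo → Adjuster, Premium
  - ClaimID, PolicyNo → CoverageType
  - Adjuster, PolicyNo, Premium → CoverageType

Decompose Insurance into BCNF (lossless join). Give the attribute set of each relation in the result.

Candidate key of the original relation: {ClaimID, PolicyNo}.
Within {Adjuster, ClaimID, CoverageType, PolicyNo, Premium, Region}: {Region}⁺ ∩ {Adjuster, ClaimID, CoverageType, PolicyNo, Premium, Region} = {Adjuster, CoverageType, Region}, not the whole set, so Region → Adjuster, CoverageType violates BCNF; decompose into {Adjuster, CoverageType, Region} and {ClaimID, PolicyNo, Premium, Region}.
Within {Adjuster, CoverageType, Region}: {CoverageType}⁺ ∩ {Adjuster, CoverageType, Region} = {Adjuster, CoverageType}, not the whole set, so CoverageType → Adjuster violates BCNF; decompose into {Adjuster, CoverageType} and {CoverageType, Region}.
{Adjuster, CoverageType} is in BCNF.
{CoverageType, Region} is in BCNF.
{ClaimID, PolicyNo, Premium, Region} is in BCNF.

{Adjuster, CoverageType}; {ClaimID, PolicyNo, Premium, Region}; {CoverageType, Region}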